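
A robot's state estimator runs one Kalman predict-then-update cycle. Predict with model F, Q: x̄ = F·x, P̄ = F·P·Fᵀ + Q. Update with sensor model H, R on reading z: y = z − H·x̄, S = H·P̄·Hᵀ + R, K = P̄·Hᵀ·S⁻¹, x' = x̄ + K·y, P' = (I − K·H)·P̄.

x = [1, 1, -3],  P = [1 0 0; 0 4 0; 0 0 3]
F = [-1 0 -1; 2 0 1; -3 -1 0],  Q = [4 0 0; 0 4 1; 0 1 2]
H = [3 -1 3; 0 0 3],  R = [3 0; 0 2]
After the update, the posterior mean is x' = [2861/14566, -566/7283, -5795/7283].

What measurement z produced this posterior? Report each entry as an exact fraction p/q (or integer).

z = [-2, -2]

x̄ = F·x = [2, -1, -4]
P̄ = F·P·Fᵀ + Q = [8 -5 3; -5 11 -5; 3 -5 15]
S = H·P̄·Hᵀ + R = [335 177; 177 137]
K = P̄·Hᵀ·S⁻¹ = [3613/14566 -3711/14566; -1481/7283 1116/7283; 59/7283 2316/7283]
x' − x̄ = [-26271/14566, 6717/7283, 23337/7283] = K·y
y = (KᵀK)⁻¹·Kᵀ·(x' − x̄) = [3, 10]
z = y + H·x̄ = [3, 10] + [-5, -12] = [-2, -2]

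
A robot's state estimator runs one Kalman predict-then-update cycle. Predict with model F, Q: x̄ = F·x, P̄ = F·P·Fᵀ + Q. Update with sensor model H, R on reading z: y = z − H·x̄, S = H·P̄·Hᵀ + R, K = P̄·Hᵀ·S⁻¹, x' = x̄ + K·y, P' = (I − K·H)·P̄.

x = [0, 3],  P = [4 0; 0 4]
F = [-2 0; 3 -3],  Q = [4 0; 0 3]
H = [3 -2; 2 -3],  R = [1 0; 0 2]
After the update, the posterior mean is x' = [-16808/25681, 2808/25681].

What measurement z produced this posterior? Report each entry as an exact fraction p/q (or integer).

x̄ = F·x = [0, -9]
P̄ = F·P·Fᵀ + Q = [20 -24; -24 75]
S = H·P̄·Hᵀ + R = [769 882; 882 1045]
K = P̄·Hᵀ·S⁻¹ = [14076/25681 -9128/25681; 8796/25681 -14133/25681]
x' − x̄ = [-16808/25681, 233937/25681] = K·y
y = (KᵀK)⁻¹·Kᵀ·(x' − x̄) = [-20, -29]
z = y + H·x̄ = [-20, -29] + [18, 27] = [-2, -2]

z = [-2, -2]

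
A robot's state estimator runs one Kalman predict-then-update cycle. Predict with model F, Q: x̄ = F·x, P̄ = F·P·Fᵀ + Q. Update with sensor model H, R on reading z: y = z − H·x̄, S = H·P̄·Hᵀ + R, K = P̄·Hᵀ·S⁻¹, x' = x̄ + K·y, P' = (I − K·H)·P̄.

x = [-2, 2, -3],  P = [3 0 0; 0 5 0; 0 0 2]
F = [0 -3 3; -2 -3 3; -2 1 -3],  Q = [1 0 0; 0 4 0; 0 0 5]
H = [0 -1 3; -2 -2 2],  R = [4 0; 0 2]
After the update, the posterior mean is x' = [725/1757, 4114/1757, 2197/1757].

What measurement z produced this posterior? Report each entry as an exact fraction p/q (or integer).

x̄ = F·x = [-15, -11, 15]
P̄ = F·P·Fᵀ + Q = [64 63 -33; 63 79 -21; -33 -21 40]
S = H·P̄·Hᵀ + R = [569 890; 890 1670]
K = P̄·Hᵀ·S⁻¹ = [1426/15813 -3790/15813; 5300/15813 -29557/79065; 6815/15813 -9259/79065]
x' − x̄ = [27080/1757, 23441/1757, -24158/1757] = K·y
y = (KᵀK)⁻¹·Kᵀ·(x' − x̄) = [-55, -85]
z = y + H·x̄ = [-55, -85] + [56, 82] = [1, -3]

z = [1, -3]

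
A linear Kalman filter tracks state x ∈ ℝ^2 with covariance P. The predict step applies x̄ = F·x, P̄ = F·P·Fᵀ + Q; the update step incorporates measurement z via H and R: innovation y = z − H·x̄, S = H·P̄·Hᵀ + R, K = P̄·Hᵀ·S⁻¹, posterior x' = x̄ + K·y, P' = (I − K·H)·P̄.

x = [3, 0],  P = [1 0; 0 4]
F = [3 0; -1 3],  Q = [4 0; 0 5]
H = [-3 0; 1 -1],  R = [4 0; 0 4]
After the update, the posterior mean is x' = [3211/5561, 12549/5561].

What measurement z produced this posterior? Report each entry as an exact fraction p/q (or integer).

z = [-1, -2]

x̄ = F·x = [9, -3]
P̄ = F·P·Fᵀ + Q = [13 -3; -3 42]
S = H·P̄·Hᵀ + R = [121 -48; -48 65]
K = P̄·Hᵀ·S⁻¹ = [-1767/5561 64/5561; -1575/5561 -5013/5561]
x' − x̄ = [-46838/5561, 29232/5561] = K·y
y = (KᵀK)⁻¹·Kᵀ·(x' − x̄) = [26, -14]
z = y + H·x̄ = [26, -14] + [-27, 12] = [-1, -2]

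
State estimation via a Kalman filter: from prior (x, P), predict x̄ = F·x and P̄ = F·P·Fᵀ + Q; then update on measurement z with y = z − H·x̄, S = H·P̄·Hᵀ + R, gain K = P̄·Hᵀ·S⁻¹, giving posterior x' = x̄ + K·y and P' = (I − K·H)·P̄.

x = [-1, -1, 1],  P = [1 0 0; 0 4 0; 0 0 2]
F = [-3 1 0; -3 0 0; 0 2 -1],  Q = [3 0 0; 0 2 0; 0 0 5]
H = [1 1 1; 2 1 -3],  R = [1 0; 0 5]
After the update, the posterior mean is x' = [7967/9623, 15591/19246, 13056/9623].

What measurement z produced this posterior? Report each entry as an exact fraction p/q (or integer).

z = [3, -2]

x̄ = F·x = [2, 3, -3]
P̄ = F·P·Fᵀ + Q = [16 9 8; 9 11 0; 8 0 23]
S = H·P̄·Hᵀ + R = [85 -7; -7 227]
K = P̄·Hᵀ·S⁻¹ = [3805/9623 838/9623; 4743/19246 2605/19246; 3333/9623 -2144/9623]
x' − x̄ = [-11279/9623, -42147/19246, 41925/9623] = K·y
y = (KᵀK)⁻¹·Kᵀ·(x' − x̄) = [1, -18]
z = y + H·x̄ = [1, -18] + [2, 16] = [3, -2]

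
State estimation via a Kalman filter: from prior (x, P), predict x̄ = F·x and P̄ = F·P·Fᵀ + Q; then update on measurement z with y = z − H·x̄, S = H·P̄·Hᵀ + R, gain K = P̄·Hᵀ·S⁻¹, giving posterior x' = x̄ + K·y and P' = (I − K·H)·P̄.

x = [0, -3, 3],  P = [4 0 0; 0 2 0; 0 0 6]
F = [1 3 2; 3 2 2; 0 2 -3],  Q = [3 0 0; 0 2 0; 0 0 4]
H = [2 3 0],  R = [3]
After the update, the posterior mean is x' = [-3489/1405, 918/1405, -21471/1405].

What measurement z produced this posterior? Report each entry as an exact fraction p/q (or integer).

z = [-3]

x̄ = F·x = [-3, 0, -15]
P̄ = F·P·Fᵀ + Q = [49 48 -24; 48 70 -28; -24 -28 66]
S = H·P̄·Hᵀ + R = [1405]
K = P̄·Hᵀ·S⁻¹ = [242/1405; 306/1405; -132/1405]
x' − x̄ = [726/1405, 918/1405, -396/1405] = K·y
y = (KᵀK)⁻¹·Kᵀ·(x' − x̄) = [3]
z = y + H·x̄ = [3] + [-6] = [-3]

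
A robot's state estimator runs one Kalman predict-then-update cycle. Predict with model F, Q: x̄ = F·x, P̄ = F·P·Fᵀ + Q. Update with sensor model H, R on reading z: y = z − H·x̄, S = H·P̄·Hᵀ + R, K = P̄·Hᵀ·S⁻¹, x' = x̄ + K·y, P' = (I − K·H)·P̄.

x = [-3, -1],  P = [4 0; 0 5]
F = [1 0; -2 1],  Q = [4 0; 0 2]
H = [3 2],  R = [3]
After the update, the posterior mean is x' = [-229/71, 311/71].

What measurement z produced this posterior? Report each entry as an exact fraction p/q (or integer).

x̄ = F·x = [-3, 5]
P̄ = F·P·Fᵀ + Q = [8 -8; -8 23]
S = H·P̄·Hᵀ + R = [71]
K = P̄·Hᵀ·S⁻¹ = [8/71; 22/71]
x' − x̄ = [-16/71, -44/71] = K·y
y = (KᵀK)⁻¹·Kᵀ·(x' − x̄) = [-2]
z = y + H·x̄ = [-2] + [1] = [-1]

z = [-1]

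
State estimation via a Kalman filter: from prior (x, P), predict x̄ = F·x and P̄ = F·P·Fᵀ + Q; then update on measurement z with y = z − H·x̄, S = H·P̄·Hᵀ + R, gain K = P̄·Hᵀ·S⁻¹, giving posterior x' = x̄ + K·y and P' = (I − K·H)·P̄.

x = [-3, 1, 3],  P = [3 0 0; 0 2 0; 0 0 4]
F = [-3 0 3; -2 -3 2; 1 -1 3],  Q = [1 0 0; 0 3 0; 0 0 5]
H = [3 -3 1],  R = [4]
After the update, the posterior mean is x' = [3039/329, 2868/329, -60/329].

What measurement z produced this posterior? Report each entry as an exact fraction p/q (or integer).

x̄ = F·x = [18, 9, 5]
P̄ = F·P·Fᵀ + Q = [64 42 27; 42 49 24; 27 24 46]
S = H·P̄·Hᵀ + R = [329]
K = P̄·Hᵀ·S⁻¹ = [93/329; 3/329; 55/329]
x' − x̄ = [-2883/329, -93/329, -1705/329] = K·y
y = (KᵀK)⁻¹·Kᵀ·(x' − x̄) = [-31]
z = y + H·x̄ = [-31] + [32] = [1]

z = [1]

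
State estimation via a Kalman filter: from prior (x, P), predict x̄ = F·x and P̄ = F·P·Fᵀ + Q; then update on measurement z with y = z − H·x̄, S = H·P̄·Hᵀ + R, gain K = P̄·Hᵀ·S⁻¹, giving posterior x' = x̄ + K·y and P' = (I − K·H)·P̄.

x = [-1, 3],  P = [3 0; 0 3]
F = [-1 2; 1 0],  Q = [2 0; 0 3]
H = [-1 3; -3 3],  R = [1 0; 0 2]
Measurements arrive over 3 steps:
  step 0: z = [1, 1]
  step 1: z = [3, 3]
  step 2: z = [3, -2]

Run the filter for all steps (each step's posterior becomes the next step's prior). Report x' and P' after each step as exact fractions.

step 0: x̄ = F·x = [7, -1]
step 0: P̄ = F·P·Fᵀ + Q = [17 -3; -3 6]
step 0: y = z − H·x̄ = [11, 25]
step 0: S = H·P̄·Hᵀ + R = [90 141; 141 263]
step 0: K = P̄·Hᵀ·S⁻¹ = [1622/3789 -578/1263; 572/1263 -59/421]
step 0: x' = x̄ + K·y = [1015/3789, 604/1263]
step 0: P' = (I − K·H)·P̄ = [2545/3789 463/1263; 463/1263 115/421]
step 1: x̄ = F·x = [2609/3789, 1015/3789]
step 1: P̄ = F·P·Fᵀ + Q = [8707/3789 233/3789; 233/3789 13912/3789]
step 1: y = z − H·x̄ = [10931/3789, 5383/1263]
step 1: S = H·P̄·Hᵀ + R = [136306/3789 49511/1263; 49511/1263 22995/421]
step 1: K = P̄·Hᵀ·S⁻¹ = [79882/231767 -600612/1622369; 94028/231767 -150693/1622369]
step 1: x' = x̄ + K·y = [24349/231767, 241598/231767]
step 1: P' = (I − K·H)·P̄ = [880199/1622369 479791/1622369; 479791/1622369 379329/1622369]
step 2: x̄ = F·x = [458847/231767, 24349/231767]
step 2: P̄ = F·P·Fᵀ + Q = [3723089/1622369 79383/1622369; 79383/1622369 5747306/1622369]
step 2: y = z − H·x̄ = [1081101/231767, 839960/231767]
step 2: S = H·P̄·Hᵀ + R = [56594914/1622369 61942425/1622369; 61942425/1622369 87049399/1622369]
step 2: K = P̄·Hᵀ·S⁻¹ = [230365610/671665469 -248266608/671665469; 271660560/671665469 -62108061/671665469]
step 2: x' = x̄ + K·y = [1504554819/671665469, 1112663143/671665469]
step 2: P' = (I − K·H)·P̄ = [363449413/671665469 197938341/671665469; 197938341/671665469 156532967/671665469]

step 0: x' = [1015/3789, 604/1263], P' = [2545/3789 463/1263; 463/1263 115/421]
step 1: x' = [24349/231767, 241598/231767], P' = [880199/1622369 479791/1622369; 479791/1622369 379329/1622369]
step 2: x' = [1504554819/671665469, 1112663143/671665469], P' = [363449413/671665469 197938341/671665469; 197938341/671665469 156532967/671665469]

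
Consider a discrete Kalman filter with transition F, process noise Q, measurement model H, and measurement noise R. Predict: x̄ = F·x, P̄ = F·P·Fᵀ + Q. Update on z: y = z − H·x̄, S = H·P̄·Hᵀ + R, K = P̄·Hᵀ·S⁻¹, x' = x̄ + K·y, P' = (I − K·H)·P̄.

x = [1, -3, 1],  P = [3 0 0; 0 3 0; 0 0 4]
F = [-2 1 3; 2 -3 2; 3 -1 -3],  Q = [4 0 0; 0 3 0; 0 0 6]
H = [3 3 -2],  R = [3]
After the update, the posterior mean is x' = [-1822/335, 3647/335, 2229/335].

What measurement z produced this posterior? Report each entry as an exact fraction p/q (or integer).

x̄ = F·x = [-2, 13, 3]
P̄ = F·P·Fᵀ + Q = [55 3 -57; 3 58 3; -57 3 72]
S = H·P̄·Hᵀ + R = [2010]
K = P̄·Hᵀ·S⁻¹ = [48/335; 59/670; -51/335]
x' − x̄ = [-1152/335, -708/335, 1224/335] = K·y
y = (KᵀK)⁻¹·Kᵀ·(x' − x̄) = [-24]
z = y + H·x̄ = [-24] + [27] = [3]

z = [3]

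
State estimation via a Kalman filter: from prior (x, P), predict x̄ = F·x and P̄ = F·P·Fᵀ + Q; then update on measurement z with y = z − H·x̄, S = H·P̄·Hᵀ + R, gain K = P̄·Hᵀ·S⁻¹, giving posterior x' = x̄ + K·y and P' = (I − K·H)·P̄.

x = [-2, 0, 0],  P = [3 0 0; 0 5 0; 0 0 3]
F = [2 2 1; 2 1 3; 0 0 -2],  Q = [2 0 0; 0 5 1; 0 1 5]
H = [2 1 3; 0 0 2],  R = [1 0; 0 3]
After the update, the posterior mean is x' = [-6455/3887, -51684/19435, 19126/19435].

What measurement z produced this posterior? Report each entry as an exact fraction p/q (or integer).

z = [-3, 2]

x̄ = F·x = [-4, -4, 0]
P̄ = F·P·Fᵀ + Q = [37 31 -6; 31 49 -17; -6 -17 17]
S = H·P̄·Hᵀ + R = [301 44; 44 71]
K = P̄·Hᵀ·S⁻¹ = [1341/3887 -1488/3887; 5756/19435 -12874/19435; 66/19435 9266/19435]
x' − x̄ = [9093/3887, 26056/19435, 19126/19435] = K·y
y = (KᵀK)⁻¹·Kᵀ·(x' − x̄) = [9, 2]
z = y + H·x̄ = [9, 2] + [-12, 0] = [-3, 2]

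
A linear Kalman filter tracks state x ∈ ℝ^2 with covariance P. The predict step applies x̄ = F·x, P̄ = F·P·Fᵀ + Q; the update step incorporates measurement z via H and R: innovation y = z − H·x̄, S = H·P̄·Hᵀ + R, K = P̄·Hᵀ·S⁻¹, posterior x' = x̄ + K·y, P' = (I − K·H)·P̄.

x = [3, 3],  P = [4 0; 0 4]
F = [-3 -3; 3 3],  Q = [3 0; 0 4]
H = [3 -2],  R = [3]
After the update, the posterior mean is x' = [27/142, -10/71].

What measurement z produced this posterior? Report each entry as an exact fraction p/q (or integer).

x̄ = F·x = [-18, 18]
P̄ = F·P·Fᵀ + Q = [75 -72; -72 76]
S = H·P̄·Hᵀ + R = [1846]
K = P̄·Hᵀ·S⁻¹ = [369/1846; -184/923]
x' − x̄ = [2583/142, -1288/71] = K·y
y = (KᵀK)⁻¹·Kᵀ·(x' − x̄) = [91]
z = y + H·x̄ = [91] + [-90] = [1]

z = [1]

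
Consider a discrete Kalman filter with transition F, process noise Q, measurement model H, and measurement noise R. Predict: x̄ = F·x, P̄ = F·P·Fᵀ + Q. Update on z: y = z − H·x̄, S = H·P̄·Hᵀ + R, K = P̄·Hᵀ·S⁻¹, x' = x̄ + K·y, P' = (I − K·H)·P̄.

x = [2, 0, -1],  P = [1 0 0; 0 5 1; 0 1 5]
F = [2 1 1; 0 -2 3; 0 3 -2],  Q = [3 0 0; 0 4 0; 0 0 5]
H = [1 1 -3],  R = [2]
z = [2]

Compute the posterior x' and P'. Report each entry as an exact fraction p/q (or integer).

x̄ = F·x = [3, -3, 2]
P̄ = F·P·Fᵀ + Q = [19 6 6; 6 57 -47; 6 -47 58]
y = z − H·x̄ = [8]
S = H·P̄·Hᵀ + R = [858]
K = P̄·Hᵀ·S⁻¹ = [7/858; 34/143; -215/858]
x' = x̄ + K·y = [1315/429, -157/143, -2/429]
P' = (I − K·H)·P̄ = [16253/858 620/143 6653/858; 620/143 1215/143 589/143; 6653/858 589/143 3539/858]

x' = [1315/429, -157/143, -2/429]
P' = [16253/858 620/143 6653/858; 620/143 1215/143 589/143; 6653/858 589/143 3539/858]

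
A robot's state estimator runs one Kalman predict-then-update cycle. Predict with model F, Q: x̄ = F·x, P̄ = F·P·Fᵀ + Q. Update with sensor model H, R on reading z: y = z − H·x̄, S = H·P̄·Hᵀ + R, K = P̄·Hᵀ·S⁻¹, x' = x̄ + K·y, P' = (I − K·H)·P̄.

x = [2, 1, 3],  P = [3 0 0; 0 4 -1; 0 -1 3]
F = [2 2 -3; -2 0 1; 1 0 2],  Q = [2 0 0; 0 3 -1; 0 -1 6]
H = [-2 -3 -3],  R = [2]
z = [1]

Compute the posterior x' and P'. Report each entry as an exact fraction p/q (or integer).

x' = [-765/143, -223/143, 696/143]
P' = [9426/143 -3394/143 -2876/143; -3394/143 2549/143 -283/143; -2876/143 -283/143 2219/143]

x̄ = F·x = [-3, -1, 8]
P̄ = F·P·Fᵀ + Q = [69 -23 -16; -23 18 -1; -16 -1 21]
y = z − H·x̄ = [16]
S = H·P̄·Hᵀ + R = [143]
K = P̄·Hᵀ·S⁻¹ = [-21/143; -5/143; -28/143]
x' = x̄ + K·y = [-765/143, -223/143, 696/143]
P' = (I − K·H)·P̄ = [9426/143 -3394/143 -2876/143; -3394/143 2549/143 -283/143; -2876/143 -283/143 2219/143]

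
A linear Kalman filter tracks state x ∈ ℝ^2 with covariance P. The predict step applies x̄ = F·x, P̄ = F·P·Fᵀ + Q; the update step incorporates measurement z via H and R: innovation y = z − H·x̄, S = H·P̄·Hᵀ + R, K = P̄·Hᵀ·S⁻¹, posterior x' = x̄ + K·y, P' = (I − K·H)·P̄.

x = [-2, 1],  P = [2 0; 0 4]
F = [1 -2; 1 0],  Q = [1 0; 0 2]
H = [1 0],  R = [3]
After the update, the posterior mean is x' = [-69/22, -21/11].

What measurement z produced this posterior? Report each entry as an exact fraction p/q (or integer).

z = [-3]

x̄ = F·x = [-4, -2]
P̄ = F·P·Fᵀ + Q = [19 2; 2 4]
S = H·P̄·Hᵀ + R = [22]
K = P̄·Hᵀ·S⁻¹ = [19/22; 1/11]
x' − x̄ = [19/22, 1/11] = K·y
y = (KᵀK)⁻¹·Kᵀ·(x' − x̄) = [1]
z = y + H·x̄ = [1] + [-4] = [-3]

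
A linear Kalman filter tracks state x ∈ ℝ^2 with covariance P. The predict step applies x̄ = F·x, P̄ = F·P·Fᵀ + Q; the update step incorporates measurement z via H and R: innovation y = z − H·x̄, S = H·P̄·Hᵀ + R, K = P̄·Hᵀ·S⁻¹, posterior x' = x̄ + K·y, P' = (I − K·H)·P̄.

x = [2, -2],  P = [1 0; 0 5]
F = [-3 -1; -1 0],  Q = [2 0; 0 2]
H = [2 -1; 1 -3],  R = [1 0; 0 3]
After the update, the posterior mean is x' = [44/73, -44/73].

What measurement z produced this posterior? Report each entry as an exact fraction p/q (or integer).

z = [2, 2]

x̄ = F·x = [-4, -2]
P̄ = F·P·Fᵀ + Q = [16 3; 3 3]
S = H·P̄·Hᵀ + R = [56 20; 20 28]
K = P̄·Hᵀ·S⁻¹ = [42/73 -47/292; 51/292 -99/292]
x' − x̄ = [336/73, 102/73] = K·y
y = (KᵀK)⁻¹·Kᵀ·(x' − x̄) = [8, 0]
z = y + H·x̄ = [8, 0] + [-6, 2] = [2, 2]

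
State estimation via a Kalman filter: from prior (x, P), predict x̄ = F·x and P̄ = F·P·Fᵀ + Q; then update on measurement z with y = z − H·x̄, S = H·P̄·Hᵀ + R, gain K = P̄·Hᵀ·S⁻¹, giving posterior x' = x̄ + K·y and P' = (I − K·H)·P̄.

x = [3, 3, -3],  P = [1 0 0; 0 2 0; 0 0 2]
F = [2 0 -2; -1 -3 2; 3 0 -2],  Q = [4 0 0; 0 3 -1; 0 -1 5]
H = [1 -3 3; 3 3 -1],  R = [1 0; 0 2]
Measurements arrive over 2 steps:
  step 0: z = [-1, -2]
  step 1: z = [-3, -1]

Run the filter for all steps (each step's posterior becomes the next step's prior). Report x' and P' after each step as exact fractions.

step 0: x' = [-21878/70135, -42274/70135, -55111/70135], P' = [71368/70135 -103926/70135 -123934/70135; -103926/70135 184722/70135 216908/70135; -123934/70135 216908/70135 262282/70135]
step 1: x' = [-2427603810/3545963083, 598495025/3545963083, -2141397331/3545963083], P' = [2132710308/3545963083 -2695733576/3545963083 -3247800100/3545963083; -2695733576/3545963083 4908100713/3545963083 5741173617/3545963083; -3247800100/3545963083 5741173617/3545963083 7098567113/3545963083]

step 0: x̄ = F·x = [12, -18, 15]
step 0: P̄ = F·P·Fᵀ + Q = [16 -10 14; -10 30 -12; 14 -12 22]
step 0: y = z − H·x̄ = [-112, 31]
step 0: S = H·P̄·Hᵀ + R = [845 -260; -260 246]
step 0: K = P̄·Hᵀ·S⁻¹ = [11344/70135 202/1079; -7368/70135 196/1079; 12188/70135 128/1079]
step 0: x' = x̄ + K·y = [-21878/70135, -42274/70135, -55111/70135]
step 0: P' = (I − K·H)·P̄ = [71368/70135 -103926/70135 -123934/70135; -103926/70135 184722/70135 216908/70135; -123934/70135 216908/70135 262282/70135]
step 1: x̄ = F·x = [66466/70135, 38478/70135, 44588/70135]
step 1: P̄ = F·P·Fᵀ + Q = [2606612/70135 -10464/70135 2716676/70135; -10464/70135 262683/70135 -88057/70135; 2716676/70135 -88057/70135 3529323/70135]
step 1: y = z − H·x̄ = [-295201/70135, -26183/5395]
step 1: S = H·P̄·Hᵀ + R = [54752667/70135 1200556/5395; 1200556/5395 80078/415]
step 1: K = P̄·Hᵀ·S⁻¹ = [36654672/272766391 779365148/3545963083; -15116528/272766391 447963897/3545963083; 63413876/272766391 190776719/3545963083]
step 1: x' = x̄ + K·y = [-2427603810/3545963083, 598495025/3545963083, -2141397331/3545963083]
step 1: P' = (I − K·H)·P̄ = [2132710308/3545963083 -2695733576/3545963083 -3247800100/3545963083; -2695733576/3545963083 4908100713/3545963083 5741173617/3545963083; -3247800100/3545963083 5741173617/3545963083 7098567113/3545963083]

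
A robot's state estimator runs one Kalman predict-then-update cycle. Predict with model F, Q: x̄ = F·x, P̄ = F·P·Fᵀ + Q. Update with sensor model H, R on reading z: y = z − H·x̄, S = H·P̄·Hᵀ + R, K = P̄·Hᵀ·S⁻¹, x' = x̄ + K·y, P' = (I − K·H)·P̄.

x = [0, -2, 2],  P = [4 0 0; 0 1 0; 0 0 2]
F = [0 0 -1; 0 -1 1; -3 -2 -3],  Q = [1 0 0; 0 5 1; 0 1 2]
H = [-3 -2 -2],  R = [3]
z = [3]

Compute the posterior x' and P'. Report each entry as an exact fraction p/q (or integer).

x̄ = F·x = [-2, 4, -2]
P̄ = F·P·Fᵀ + Q = [3 -2 6; -2 8 -3; 6 -3 60]
y = z − H·x̄ = [1]
S = H·P̄·Hᵀ + R = [326]
K = P̄·Hᵀ·S⁻¹ = [-17/326; -2/163; -66/163]
x' = x̄ + K·y = [-669/326, 650/163, -392/163]
P' = (I − K·H)·P̄ = [689/326 -360/163 -144/163; -360/163 1296/163 -753/163; -144/163 -753/163 1068/163]

x' = [-669/326, 650/163, -392/163]
P' = [689/326 -360/163 -144/163; -360/163 1296/163 -753/163; -144/163 -753/163 1068/163]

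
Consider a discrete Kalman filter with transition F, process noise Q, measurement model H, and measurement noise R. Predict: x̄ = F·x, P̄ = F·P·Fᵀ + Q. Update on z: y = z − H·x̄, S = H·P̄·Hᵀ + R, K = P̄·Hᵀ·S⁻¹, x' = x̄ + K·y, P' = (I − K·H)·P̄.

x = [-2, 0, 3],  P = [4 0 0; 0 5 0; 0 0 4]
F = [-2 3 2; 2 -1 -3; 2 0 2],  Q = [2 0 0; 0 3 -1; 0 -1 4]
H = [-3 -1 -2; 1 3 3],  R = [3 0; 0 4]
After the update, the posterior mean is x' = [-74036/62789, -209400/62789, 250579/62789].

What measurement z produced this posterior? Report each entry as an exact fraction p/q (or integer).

z = [-1, 1]

x̄ = F·x = [10, -13, 2]
P̄ = F·P·Fᵀ + Q = [79 -55 0; -55 60 -9; 0 -9 36]
S = H·P̄·Hᵀ + R = [552 -2; -2 455]
K = P̄·Hᵀ·S⁻¹ = [-41491/125578 -11959/62789; 56161/251156 27171/125578; -28503/251156 22293/125578]
x' − x̄ = [-701926/62789, 606857/62789, 125001/62789] = K·y
y = (KᵀK)⁻¹·Kᵀ·(x' − x̄) = [20, 24]
z = y + H·x̄ = [20, 24] + [-21, -23] = [-1, 1]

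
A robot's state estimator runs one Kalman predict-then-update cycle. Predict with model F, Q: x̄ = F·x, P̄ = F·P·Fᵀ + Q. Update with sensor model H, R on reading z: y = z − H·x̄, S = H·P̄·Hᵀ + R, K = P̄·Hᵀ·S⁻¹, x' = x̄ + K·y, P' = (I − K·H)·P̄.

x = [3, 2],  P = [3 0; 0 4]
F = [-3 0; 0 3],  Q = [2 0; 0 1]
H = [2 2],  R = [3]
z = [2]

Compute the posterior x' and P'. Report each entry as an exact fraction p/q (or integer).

x' = [-1939/267, 2194/267]
P' = [4379/267 -4292/267; -4292/267 4403/267]

x̄ = F·x = [-9, 6]
P̄ = F·P·Fᵀ + Q = [29 0; 0 37]
y = z − H·x̄ = [8]
S = H·P̄·Hᵀ + R = [267]
K = P̄·Hᵀ·S⁻¹ = [58/267; 74/267]
x' = x̄ + K·y = [-1939/267, 2194/267]
P' = (I − K·H)·P̄ = [4379/267 -4292/267; -4292/267 4403/267]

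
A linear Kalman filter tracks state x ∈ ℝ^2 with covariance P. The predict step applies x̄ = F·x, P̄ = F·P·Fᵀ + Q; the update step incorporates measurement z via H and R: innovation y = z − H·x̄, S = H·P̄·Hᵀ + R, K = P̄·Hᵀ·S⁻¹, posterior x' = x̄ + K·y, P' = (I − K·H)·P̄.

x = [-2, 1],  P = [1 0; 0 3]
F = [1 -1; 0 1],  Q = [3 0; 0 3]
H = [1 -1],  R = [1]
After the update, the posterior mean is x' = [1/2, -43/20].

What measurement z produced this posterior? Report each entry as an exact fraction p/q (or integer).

z = [3]

x̄ = F·x = [-3, 1]
P̄ = F·P·Fᵀ + Q = [7 -3; -3 6]
S = H·P̄·Hᵀ + R = [20]
K = P̄·Hᵀ·S⁻¹ = [1/2; -9/20]
x' − x̄ = [7/2, -63/20] = K·y
y = (KᵀK)⁻¹·Kᵀ·(x' − x̄) = [7]
z = y + H·x̄ = [7] + [-4] = [3]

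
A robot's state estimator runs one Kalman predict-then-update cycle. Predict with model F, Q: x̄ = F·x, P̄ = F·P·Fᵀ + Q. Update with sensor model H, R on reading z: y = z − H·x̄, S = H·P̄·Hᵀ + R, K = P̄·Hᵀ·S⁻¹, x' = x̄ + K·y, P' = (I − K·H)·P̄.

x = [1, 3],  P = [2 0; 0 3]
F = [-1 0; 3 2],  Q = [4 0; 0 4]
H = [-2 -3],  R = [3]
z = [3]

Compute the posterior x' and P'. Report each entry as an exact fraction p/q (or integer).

x̄ = F·x = [-1, 9]
P̄ = F·P·Fᵀ + Q = [6 -6; -6 34]
y = z − H·x̄ = [28]
S = H·P̄·Hᵀ + R = [261]
K = P̄·Hᵀ·S⁻¹ = [2/87; -10/29]
x' = x̄ + K·y = [-31/87, -19/29]
P' = (I − K·H)·P̄ = [170/29 -114/29; -114/29 86/29]

x' = [-31/87, -19/29]
P' = [170/29 -114/29; -114/29 86/29]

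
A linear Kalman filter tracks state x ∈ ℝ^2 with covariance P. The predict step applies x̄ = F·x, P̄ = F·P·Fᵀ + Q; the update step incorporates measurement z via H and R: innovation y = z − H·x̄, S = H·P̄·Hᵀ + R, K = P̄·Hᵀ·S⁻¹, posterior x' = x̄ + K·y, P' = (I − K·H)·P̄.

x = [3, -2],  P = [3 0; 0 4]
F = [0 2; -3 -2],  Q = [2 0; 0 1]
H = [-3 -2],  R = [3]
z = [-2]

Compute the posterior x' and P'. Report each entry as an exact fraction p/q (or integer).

x' = [-68/149, 215/149]
P' = [2198/149 -3264/149; -3264/149 4956/149]

x̄ = F·x = [-4, -5]
P̄ = F·P·Fᵀ + Q = [18 -16; -16 44]
y = z − H·x̄ = [-24]
S = H·P̄·Hᵀ + R = [149]
K = P̄·Hᵀ·S⁻¹ = [-22/149; -40/149]
x' = x̄ + K·y = [-68/149, 215/149]
P' = (I − K·H)·P̄ = [2198/149 -3264/149; -3264/149 4956/149]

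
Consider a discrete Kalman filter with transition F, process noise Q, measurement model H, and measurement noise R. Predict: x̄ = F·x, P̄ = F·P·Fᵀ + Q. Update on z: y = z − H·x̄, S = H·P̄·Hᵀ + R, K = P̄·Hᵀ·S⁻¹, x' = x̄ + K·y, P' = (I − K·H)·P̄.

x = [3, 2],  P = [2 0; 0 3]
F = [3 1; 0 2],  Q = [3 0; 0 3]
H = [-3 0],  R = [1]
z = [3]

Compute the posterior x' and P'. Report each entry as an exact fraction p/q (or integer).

x̄ = F·x = [11, 4]
P̄ = F·P·Fᵀ + Q = [24 6; 6 15]
y = z − H·x̄ = [36]
S = H·P̄·Hᵀ + R = [217]
K = P̄·Hᵀ·S⁻¹ = [-72/217; -18/217]
x' = x̄ + K·y = [-205/217, 220/217]
P' = (I − K·H)·P̄ = [24/217 6/217; 6/217 2931/217]

x' = [-205/217, 220/217]
P' = [24/217 6/217; 6/217 2931/217]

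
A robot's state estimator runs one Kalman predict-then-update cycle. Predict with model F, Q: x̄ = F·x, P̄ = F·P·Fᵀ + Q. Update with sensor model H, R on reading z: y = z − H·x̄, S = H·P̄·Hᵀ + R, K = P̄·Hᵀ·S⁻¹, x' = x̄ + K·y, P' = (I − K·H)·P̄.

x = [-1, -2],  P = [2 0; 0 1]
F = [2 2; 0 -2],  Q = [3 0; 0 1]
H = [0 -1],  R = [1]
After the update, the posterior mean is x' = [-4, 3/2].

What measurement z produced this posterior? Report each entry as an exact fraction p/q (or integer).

z = [-1]

x̄ = F·x = [-6, 4]
P̄ = F·P·Fᵀ + Q = [15 -4; -4 5]
S = H·P̄·Hᵀ + R = [6]
K = P̄·Hᵀ·S⁻¹ = [2/3; -5/6]
x' − x̄ = [2, -5/2] = K·y
y = (KᵀK)⁻¹·Kᵀ·(x' − x̄) = [3]
z = y + H·x̄ = [3] + [-4] = [-1]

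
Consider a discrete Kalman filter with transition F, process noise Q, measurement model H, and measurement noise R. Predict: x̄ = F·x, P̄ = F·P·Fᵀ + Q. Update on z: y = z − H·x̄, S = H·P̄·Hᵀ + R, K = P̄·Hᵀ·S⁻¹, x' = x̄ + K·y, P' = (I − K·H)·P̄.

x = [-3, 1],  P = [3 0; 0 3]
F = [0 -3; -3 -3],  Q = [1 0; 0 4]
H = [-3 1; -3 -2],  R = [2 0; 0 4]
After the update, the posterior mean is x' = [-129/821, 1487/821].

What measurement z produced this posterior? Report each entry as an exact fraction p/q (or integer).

x̄ = F·x = [-3, 6]
P̄ = F·P·Fᵀ + Q = [28 27; 27 58]
S = H·P̄·Hᵀ + R = [150 217; 217 812]
K = P̄·Hᵀ·S⁻¹ = [-2334/10673 -8331/74711; 3439/10673 -24559/74711]
x' − x̄ = [2334/821, -3439/821] = K·y
y = (KᵀK)⁻¹·Kᵀ·(x' − x̄) = [-13, 0]
z = y + H·x̄ = [-13, 0] + [15, -3] = [2, -3]

z = [2, -3]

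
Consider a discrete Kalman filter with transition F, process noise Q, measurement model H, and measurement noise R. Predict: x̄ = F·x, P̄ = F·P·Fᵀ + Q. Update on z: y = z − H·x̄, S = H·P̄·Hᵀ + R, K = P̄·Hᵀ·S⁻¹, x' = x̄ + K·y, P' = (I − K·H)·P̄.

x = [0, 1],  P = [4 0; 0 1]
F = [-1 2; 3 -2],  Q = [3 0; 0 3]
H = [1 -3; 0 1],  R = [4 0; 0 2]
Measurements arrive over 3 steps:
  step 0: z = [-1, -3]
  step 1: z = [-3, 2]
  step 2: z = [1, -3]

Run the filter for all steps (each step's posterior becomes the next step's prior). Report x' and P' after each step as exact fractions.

step 0: x̄ = F·x = [2, -2]
step 0: P̄ = F·P·Fᵀ + Q = [11 -16; -16 43]
step 0: y = z − H·x̄ = [-9, -1]
step 0: S = H·P̄·Hᵀ + R = [498 -145; -145 45]
step 0: K = P̄·Hᵀ·S⁻¹ = [67/277 587/1385; -58/277 389/1385]
step 0: x' = x̄ + K·y = [-832/1385, -549/1385]
step 0: P' = (I − K·H)·P̄ = [4862/1385 1174/1385; 1174/1385 778/1385]
step 1: x̄ = F·x = [-266/1385, -1398/1385]
step 1: P̄ = F·P·Fᵀ + Q = [7433/1385 -8306/1385; -8306/1385 36937/1385]
step 1: y = z − H·x̄ = [-8083/1385, 4168/1385]
step 1: S = H·P̄·Hᵀ + R = [395242/1385 -119117/1385; -119117/1385 39707/1385]
step 1: K = P̄·Hᵀ·S⁻¹ = [213123/1086653 412039/1086653; -238234/1086653 296169/1086653]
step 1: x' = x̄ + K·y = [-212523/1086653, 1184792/1086653]
step 1: P' = (I − K·H)·P̄ = [3324726/1086653 824078/1086653; 824078/1086653 592338/1086653]
step 2: x̄ = F·x = [60049/25271, -3007153/1086653]
step 2: P̄ = F·P·Fᵀ + Q = [131575/25271 -133742/25271; -133742/25271 25662909/1086653]
step 2: y = z − H·x̄ = [-10516913/1086653, -252806/1086653]
step 2: S = H·P̄·Hᵀ + R = [275475954/1086653 -82739633/1086653; -82739633/1086653 27836215/1086653]
step 2: K = P̄·Hᵀ·S⁻¹ = [149000799/756783457 286536115/756783457; -165479266/756783457 205831549/756783457]
step 2: x' = x̄ + K·y = [289539874/756783457, -540621569/756783457]
step 2: P' = (I − K·H)·P̄ = [2315219886/756783457 573072230/756783457; 573072230/756783457 411663098/756783457]

step 0: x' = [-832/1385, -549/1385], P' = [4862/1385 1174/1385; 1174/1385 778/1385]
step 1: x' = [-212523/1086653, 1184792/1086653], P' = [3324726/1086653 824078/1086653; 824078/1086653 592338/1086653]
step 2: x' = [289539874/756783457, -540621569/756783457], P' = [2315219886/756783457 573072230/756783457; 573072230/756783457 411663098/756783457]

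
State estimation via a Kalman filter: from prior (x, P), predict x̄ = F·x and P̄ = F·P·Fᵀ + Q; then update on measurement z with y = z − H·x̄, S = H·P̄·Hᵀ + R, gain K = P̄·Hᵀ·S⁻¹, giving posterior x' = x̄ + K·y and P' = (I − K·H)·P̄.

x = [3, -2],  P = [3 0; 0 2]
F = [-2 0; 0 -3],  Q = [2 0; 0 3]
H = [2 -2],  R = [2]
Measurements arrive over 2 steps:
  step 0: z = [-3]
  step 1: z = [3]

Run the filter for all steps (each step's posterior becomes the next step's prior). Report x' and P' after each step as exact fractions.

step 0: x̄ = F·x = [-6, 6]
step 0: P̄ = F·P·Fᵀ + Q = [14 0; 0 21]
step 0: y = z − H·x̄ = [21]
step 0: S = H·P̄·Hᵀ + R = [142]
step 0: K = P̄·Hᵀ·S⁻¹ = [14/71; -21/71]
step 0: x' = x̄ + K·y = [-132/71, -15/71]
step 0: P' = (I − K·H)·P̄ = [602/71 588/71; 588/71 609/71]
step 1: x̄ = F·x = [264/71, 45/71]
step 1: P̄ = F·P·Fᵀ + Q = [2550/71 3528/71; 3528/71 5694/71]
step 1: y = z − H·x̄ = [-225/71]
step 1: S = H·P̄·Hᵀ + R = [4894/71]
step 1: K = P̄·Hᵀ·S⁻¹ = [-978/2447; -2166/2447]
step 1: x' = x̄ + K·y = [12198/2447, 8415/2447]
step 1: P' = (I − K·H)·P̄ = [60942/2447 61920/2447; 61920/2447 64086/2447]

step 0: x' = [-132/71, -15/71], P' = [602/71 588/71; 588/71 609/71]
step 1: x' = [12198/2447, 8415/2447], P' = [60942/2447 61920/2447; 61920/2447 64086/2447]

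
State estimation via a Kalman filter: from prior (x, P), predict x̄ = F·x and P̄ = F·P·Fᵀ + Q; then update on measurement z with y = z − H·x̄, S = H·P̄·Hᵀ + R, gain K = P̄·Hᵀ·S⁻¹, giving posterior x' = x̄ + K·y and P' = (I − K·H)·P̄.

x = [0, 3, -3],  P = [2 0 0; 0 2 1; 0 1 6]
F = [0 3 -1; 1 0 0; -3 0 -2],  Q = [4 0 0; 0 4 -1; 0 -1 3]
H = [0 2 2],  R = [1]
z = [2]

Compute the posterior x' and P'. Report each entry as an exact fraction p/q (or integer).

x̄ = F·x = [12, 0, 6]
P̄ = F·P·Fᵀ + Q = [22 0 6; 0 6 -7; 6 -7 45]
y = z − H·x̄ = [-10]
S = H·P̄·Hᵀ + R = [149]
K = P̄·Hᵀ·S⁻¹ = [12/149; -2/149; 76/149]
x' = x̄ + K·y = [1668/149, 20/149, 134/149]
P' = (I − K·H)·P̄ = [3134/149 24/149 -18/149; 24/149 890/149 -891/149; -18/149 -891/149 929/149]

x' = [1668/149, 20/149, 134/149]
P' = [3134/149 24/149 -18/149; 24/149 890/149 -891/149; -18/149 -891/149 929/149]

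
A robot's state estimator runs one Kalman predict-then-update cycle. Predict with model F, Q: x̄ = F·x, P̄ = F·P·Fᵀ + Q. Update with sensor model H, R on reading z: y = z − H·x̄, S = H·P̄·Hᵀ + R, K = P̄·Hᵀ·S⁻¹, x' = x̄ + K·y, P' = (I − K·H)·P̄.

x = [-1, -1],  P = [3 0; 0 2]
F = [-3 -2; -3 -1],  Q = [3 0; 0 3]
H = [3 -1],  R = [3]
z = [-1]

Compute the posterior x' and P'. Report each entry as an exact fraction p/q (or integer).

x' = [-41/191, 32/191]
P' = [369/191 858/191; 858/191 2391/191]

x̄ = F·x = [5, 4]
P̄ = F·P·Fᵀ + Q = [38 31; 31 32]
y = z − H·x̄ = [-12]
S = H·P̄·Hᵀ + R = [191]
K = P̄·Hᵀ·S⁻¹ = [83/191; 61/191]
x' = x̄ + K·y = [-41/191, 32/191]
P' = (I − K·H)·P̄ = [369/191 858/191; 858/191 2391/191]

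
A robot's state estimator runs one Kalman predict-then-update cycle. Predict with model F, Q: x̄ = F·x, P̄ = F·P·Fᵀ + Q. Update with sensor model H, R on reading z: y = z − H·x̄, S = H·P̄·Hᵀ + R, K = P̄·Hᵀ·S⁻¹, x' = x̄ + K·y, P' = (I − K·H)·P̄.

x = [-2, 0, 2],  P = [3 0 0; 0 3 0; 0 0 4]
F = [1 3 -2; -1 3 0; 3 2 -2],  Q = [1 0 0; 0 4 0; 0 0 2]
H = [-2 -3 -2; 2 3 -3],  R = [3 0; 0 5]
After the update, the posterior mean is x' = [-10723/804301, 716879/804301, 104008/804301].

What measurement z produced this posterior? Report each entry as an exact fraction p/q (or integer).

z = [-3, 2]

x̄ = F·x = [-6, 2, -10]
P̄ = F·P·Fᵀ + Q = [47 24 43; 24 34 9; 43 9 57]
S = H·P̄·Hᵀ + R = [1465 -327; -327 622]
K = P̄·Hᵀ·S⁻¹ = [-144645/804301 -28199/804301; -64275/804301 125259/804301; -160160/804301 -159199/804301]
x' − x̄ = [4815083/804301, -891723/804301, 8147018/804301] = K·y
y = (KᵀK)⁻¹·Kᵀ·(x' − x̄) = [-29, -22]
z = y + H·x̄ = [-29, -22] + [26, 24] = [-3, 2]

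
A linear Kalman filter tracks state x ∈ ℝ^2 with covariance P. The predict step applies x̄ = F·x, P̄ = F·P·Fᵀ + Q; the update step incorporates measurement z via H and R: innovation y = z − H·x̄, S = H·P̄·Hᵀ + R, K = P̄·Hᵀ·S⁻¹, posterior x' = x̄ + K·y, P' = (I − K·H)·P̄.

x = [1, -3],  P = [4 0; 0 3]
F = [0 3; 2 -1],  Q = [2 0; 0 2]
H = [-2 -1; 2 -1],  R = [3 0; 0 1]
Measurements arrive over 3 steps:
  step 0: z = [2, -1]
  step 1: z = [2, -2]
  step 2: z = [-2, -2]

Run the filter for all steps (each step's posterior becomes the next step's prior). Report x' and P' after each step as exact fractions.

step 0: x' = [-6982/9071, -3650/9071], P' = [2199/9071 2085/9071; 2085/9071 8511/9071]
step 1: x' = [-6515742/5986729, -1879370/5986729], P' = [1341983/5986729 1018691/5986729; 1018691/5986729 4312367/5986729]
step 2: x' = [-998986362/3216873767, 2951108410/3216873767], P' = [717714731/3216873767 544885583/3216873767; 544885583/3216873767 2314178771/3216873767]

step 0: x̄ = F·x = [-9, 5]
step 0: P̄ = F·P·Fᵀ + Q = [29 -9; -9 21]
step 0: y = z − H·x̄ = [-11, 22]
step 0: S = H·P̄·Hᵀ + R = [104 -95; -95 174]
step 0: K = P̄·Hᵀ·S⁻¹ = [-2161/9071 2313/9071; -4227/9071 -4341/9071]
step 0: x' = x̄ + K·y = [-6982/9071, -3650/9071]
step 0: P' = (I − K·H)·P̄ = [2199/9071 2085/9071; 2085/9071 8511/9071]
step 1: x̄ = F·x = [-10950/9071, -10314/9071]
step 1: P̄ = F·P·Fᵀ + Q = [94741/9071 -13023/9071; -13023/9071 27109/9071]
step 1: y = z − H·x̄ = [-14072/9071, -6556/9071]
step 1: S = H·P̄·Hᵀ + R = [381194/9071 -351855/9071; -351855/9071 467236/9071]
step 1: K = P̄·Hᵀ·S⁻¹ = [-176317/855247 1665275/5986729; -302369/855247 -2274985/5986729]
step 1: x' = x̄ + K·y = [-6515742/5986729, -1879370/5986729]
step 1: P' = (I − K·H)·P̄ = [1341983/5986729 1018691/5986729; 1018691/5986729 4312367/5986729]
step 2: x̄ = F·x = [-5638110/5986729, -11152114/5986729]
step 2: P̄ = F·P·Fᵀ + Q = [50784761/5986729 -6824955/5986729; -6824955/5986729 17578993/5986729]
step 2: y = z − H·x̄ = [-34401792/5986729, -11849352/5986729]
step 2: S = H·P̄·Hᵀ + R = [211378404/5986729 -185560051/5986729; -185560051/5986729 254004586/5986729]
step 2: K = P̄·Hᵀ·S⁻¹ = [-660105015/3216873767 890543879/3216873767; -1134649979/3216873767 -1224407605/3216873767]
step 2: x' = x̄ + K·y = [-998986362/3216873767, 2951108410/3216873767]
step 2: P' = (I − K·H)·P̄ = [717714731/3216873767 544885583/3216873767; 544885583/3216873767 2314178771/3216873767]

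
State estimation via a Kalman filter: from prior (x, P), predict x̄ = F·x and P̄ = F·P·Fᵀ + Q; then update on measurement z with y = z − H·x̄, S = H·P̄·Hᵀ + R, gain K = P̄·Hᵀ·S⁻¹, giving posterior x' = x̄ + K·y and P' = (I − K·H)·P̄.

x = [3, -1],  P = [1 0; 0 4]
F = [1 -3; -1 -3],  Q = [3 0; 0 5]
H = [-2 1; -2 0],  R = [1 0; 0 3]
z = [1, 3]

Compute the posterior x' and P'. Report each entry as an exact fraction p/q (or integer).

x' = [-399/241, -5782/2169]
P' = [165/241 315/241; 315/241 7406/2169]

x̄ = F·x = [6, 0]
P̄ = F·P·Fᵀ + Q = [40 35; 35 42]
y = z − H·x̄ = [13, 15]
S = H·P̄·Hᵀ + R = [63 90; 90 163]
K = P̄·Hᵀ·S⁻¹ = [-15/241 -110/241; 1736/2169 -210/241]
x' = x̄ + K·y = [-399/241, -5782/2169]
P' = (I − K·H)·P̄ = [165/241 315/241; 315/241 7406/2169]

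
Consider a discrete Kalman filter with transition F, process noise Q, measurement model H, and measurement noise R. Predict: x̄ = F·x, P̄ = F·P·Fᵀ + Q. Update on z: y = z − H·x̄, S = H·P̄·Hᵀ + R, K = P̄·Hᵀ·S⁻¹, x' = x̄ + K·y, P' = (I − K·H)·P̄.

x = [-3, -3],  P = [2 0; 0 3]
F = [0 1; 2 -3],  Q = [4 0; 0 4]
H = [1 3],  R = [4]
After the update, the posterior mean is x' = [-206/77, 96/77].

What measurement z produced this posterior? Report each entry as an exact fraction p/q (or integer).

x̄ = F·x = [-3, 3]
P̄ = F·P·Fᵀ + Q = [7 -9; -9 39]
S = H·P̄·Hᵀ + R = [308]
K = P̄·Hᵀ·S⁻¹ = [-5/77; 27/77]
x' − x̄ = [25/77, -135/77] = K·y
y = (KᵀK)⁻¹·Kᵀ·(x' − x̄) = [-5]
z = y + H·x̄ = [-5] + [6] = [1]

z = [1]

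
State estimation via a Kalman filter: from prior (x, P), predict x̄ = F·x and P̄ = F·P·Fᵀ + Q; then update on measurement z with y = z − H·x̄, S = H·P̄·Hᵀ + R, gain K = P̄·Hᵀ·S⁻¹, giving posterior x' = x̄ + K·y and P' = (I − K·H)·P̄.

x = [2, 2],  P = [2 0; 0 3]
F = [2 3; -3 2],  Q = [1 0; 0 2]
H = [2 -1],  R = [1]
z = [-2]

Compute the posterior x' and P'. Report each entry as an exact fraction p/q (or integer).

x̄ = F·x = [10, -2]
P̄ = F·P·Fᵀ + Q = [36 6; 6 32]
y = z − H·x̄ = [-24]
S = H·P̄·Hᵀ + R = [153]
K = P̄·Hᵀ·S⁻¹ = [22/51; -20/153]
x' = x̄ + K·y = [-6/17, 58/51]
P' = (I − K·H)·P̄ = [128/17 746/51; 746/51 4496/153]

x' = [-6/17, 58/51]
P' = [128/17 746/51; 746/51 4496/153]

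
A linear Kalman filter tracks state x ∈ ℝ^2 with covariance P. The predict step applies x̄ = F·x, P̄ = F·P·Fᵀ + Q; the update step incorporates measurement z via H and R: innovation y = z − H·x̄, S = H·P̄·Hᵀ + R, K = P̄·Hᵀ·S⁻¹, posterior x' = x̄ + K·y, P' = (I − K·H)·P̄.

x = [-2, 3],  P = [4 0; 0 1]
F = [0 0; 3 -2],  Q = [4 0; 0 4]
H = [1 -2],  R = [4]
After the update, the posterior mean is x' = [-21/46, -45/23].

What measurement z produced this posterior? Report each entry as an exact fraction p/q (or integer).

z = [3]

x̄ = F·x = [0, -12]
P̄ = F·P·Fᵀ + Q = [4 0; 0 44]
S = H·P̄·Hᵀ + R = [184]
K = P̄·Hᵀ·S⁻¹ = [1/46; -11/23]
x' − x̄ = [-21/46, 231/23] = K·y
y = (KᵀK)⁻¹·Kᵀ·(x' − x̄) = [-21]
z = y + H·x̄ = [-21] + [24] = [3]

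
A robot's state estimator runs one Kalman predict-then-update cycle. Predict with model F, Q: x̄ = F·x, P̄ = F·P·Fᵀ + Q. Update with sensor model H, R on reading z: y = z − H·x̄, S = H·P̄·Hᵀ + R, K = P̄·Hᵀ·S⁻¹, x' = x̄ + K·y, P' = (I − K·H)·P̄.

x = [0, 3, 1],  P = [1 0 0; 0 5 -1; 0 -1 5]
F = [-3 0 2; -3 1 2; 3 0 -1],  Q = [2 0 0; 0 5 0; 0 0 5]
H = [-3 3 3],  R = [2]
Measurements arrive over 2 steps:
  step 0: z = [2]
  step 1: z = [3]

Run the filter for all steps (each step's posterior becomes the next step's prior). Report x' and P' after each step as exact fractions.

step 0: x̄ = F·x = [2, 5, -1]
step 0: P̄ = F·P·Fᵀ + Q = [31 27 -19; 27 35 -18; -19 -18 19]
step 0: y = z − H·x̄ = [-4]
step 0: S = H·P̄·Hᵀ + R = [299]
step 0: K = P̄·Hᵀ·S⁻¹ = [-3/13; -30/299; 60/299]
step 0: x' = x̄ + K·y = [38/13, 1615/299, -539/299]
step 0: P' = (I − K·H)·P̄ = [196/13 261/13 -67/13; 261/13 9565/299 -3582/299; -67/13 -3582/299 2081/299]
step 1: x̄ = F·x = [-3700/299, -2085/299, 3161/299]
step 1: P̄ = F·P·Fᵀ + Q = [67986/299 42215/299 -58603/299; 42215/299 28102/299 -37012/299; -58603/299 -37012/299 53394/299]
step 1: y = z − H·x̄ = [-13431/299]
step 1: S = H·P̄·Hᵀ + R = [974704/299]
step 1: K = P̄·Hᵀ·S⁻¹ = [-126561/487352; -153375/974704; 224955/974704]
step 1: x' = x̄ + K·y = [-345691/487352, 92715/974704, 199561/974704]
step 1: P' = (I − K·H)·P̄ = [1835685/243676 3887195/487352 -300199/487352; 3887195/487352 12933917/974704 -5261777/974704; -300199/487352 -5261777/974704 4811349/974704]

step 0: x' = [38/13, 1615/299, -539/299], P' = [196/13 261/13 -67/13; 261/13 9565/299 -3582/299; -67/13 -3582/299 2081/299]
step 1: x' = [-345691/487352, 92715/974704, 199561/974704], P' = [1835685/243676 3887195/487352 -300199/487352; 3887195/487352 12933917/974704 -5261777/974704; -300199/487352 -5261777/974704 4811349/974704]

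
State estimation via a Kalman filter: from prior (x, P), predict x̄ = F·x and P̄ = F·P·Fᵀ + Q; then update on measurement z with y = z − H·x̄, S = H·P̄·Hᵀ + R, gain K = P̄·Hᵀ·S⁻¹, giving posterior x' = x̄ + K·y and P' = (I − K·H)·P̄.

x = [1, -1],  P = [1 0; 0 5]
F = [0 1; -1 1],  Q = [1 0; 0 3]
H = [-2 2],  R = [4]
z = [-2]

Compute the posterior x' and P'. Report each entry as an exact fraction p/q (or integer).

x' = [-1, -2]
P' = [35/6 17/3; 17/3 19/3]

x̄ = F·x = [-1, -2]
P̄ = F·P·Fᵀ + Q = [6 5; 5 9]
y = z − H·x̄ = [0]
S = H·P̄·Hᵀ + R = [24]
K = P̄·Hᵀ·S⁻¹ = [-1/12; 1/3]
x' = x̄ + K·y = [-1, -2]
P' = (I − K·H)·P̄ = [35/6 17/3; 17/3 19/3]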